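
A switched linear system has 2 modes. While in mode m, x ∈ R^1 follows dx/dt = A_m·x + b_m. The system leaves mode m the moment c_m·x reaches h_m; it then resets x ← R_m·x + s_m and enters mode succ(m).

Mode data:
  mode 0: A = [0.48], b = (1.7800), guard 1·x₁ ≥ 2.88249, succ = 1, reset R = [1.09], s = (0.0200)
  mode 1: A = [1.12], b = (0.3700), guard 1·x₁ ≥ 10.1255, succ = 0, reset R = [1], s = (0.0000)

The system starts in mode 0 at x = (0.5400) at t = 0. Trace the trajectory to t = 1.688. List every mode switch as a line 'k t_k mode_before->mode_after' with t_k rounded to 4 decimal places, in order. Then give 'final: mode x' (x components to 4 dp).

Mode 0: guard c·x = 2.8825 hit at Δt = 0.9149 (t = 0.9149), x⁻ = (2.8825) → reset → x⁺ = (3.1619), jump to mode 1
Mode 1: flow for 0.7731 to horizon, guard not reached → x = (7.9711)

1 0.9149 0->1
final: 1 7.9711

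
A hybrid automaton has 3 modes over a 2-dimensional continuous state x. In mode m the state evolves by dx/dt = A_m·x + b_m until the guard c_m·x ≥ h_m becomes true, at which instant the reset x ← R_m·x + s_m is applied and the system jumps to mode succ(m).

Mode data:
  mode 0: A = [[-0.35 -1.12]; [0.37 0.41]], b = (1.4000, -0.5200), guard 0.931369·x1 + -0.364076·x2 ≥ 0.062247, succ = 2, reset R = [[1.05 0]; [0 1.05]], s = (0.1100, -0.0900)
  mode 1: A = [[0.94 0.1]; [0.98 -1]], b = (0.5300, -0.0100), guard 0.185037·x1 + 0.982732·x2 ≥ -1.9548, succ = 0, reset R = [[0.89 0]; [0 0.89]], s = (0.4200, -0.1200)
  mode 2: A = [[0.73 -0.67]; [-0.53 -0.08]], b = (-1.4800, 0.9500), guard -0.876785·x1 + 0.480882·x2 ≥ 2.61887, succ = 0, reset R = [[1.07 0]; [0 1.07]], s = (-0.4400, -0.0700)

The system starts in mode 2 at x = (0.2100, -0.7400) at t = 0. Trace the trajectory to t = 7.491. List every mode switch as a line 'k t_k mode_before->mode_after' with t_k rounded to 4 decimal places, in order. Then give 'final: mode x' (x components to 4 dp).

Mode 2: guard c·x = 2.6189 hit at Δt = 1.2823 (t = 1.2823), x⁻ = (-2.4312, 1.0133) → reset → x⁺ = (-3.0413, 1.0142), jump to mode 0
Mode 0: guard c·x = 0.0622 hit at Δt = 1.5212 (t = 2.8035), x⁻ = (-0.1976, -0.6765) → reset → x⁺ = (-0.0975, -0.8003), jump to mode 2
Mode 2: guard c·x = 2.6189 hit at Δt = 1.1002 (t = 3.9037), x⁻ = (-2.5141, 0.8620) → reset → x⁺ = (-3.1301, 0.8524), jump to mode 0
Mode 0: guard c·x = 0.0622 hit at Δt = 1.3980 (t = 5.3018), x⁻ = (-0.2528, -0.8178) → reset → x⁺ = (-0.1555, -0.9487), jump to mode 2
Mode 2: guard c·x = 2.6189 hit at Δt = 1.1180 (t = 6.4198), x⁻ = (-2.5604, 0.7777) → reset → x⁺ = (-3.1796, 0.7621), jump to mode 0
Mode 0: flow for 1.0712 to horizon, guard not reached → x = (-0.9407, -0.6170)

1 1.2823 2->0
2 2.8035 0->2
3 3.9037 2->0
4 5.3018 0->2
5 6.4198 2->0
final: 0 -0.9407 -0.6170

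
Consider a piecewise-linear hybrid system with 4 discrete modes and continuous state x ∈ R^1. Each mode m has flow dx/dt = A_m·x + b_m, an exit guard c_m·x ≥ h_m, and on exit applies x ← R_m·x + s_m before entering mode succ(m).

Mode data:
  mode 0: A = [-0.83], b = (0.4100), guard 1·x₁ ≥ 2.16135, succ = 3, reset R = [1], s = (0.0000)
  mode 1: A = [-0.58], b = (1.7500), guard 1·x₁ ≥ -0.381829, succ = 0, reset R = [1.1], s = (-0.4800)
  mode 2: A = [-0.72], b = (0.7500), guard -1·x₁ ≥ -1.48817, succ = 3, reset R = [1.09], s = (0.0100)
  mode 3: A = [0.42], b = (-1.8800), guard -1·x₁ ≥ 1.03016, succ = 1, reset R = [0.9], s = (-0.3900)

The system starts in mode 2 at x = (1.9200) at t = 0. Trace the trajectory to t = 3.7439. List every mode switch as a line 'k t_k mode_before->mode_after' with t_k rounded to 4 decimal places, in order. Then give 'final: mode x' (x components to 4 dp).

Mode 2: guard c·x = -1.4882 hit at Δt = 0.9397 (t = 0.9397), x⁻ = (1.4882) → reset → x⁺ = (1.6321), jump to mode 3
Mode 3: guard c·x = 1.0302 hit at Δt = 1.5730 (t = 2.5127), x⁻ = (-1.0302) → reset → x⁺ = (-1.3171), jump to mode 1
Mode 1: guard c·x = -0.3818 hit at Δt = 0.4191 (t = 2.9318), x⁻ = (-0.3818) → reset → x⁺ = (-0.9000), jump to mode 0
Mode 0: flow for 0.8121 to horizon, guard not reached → x = (-0.2165)

1 0.9397 2->3
2 2.5127 3->1
3 2.9318 1->0
final: 0 -0.2165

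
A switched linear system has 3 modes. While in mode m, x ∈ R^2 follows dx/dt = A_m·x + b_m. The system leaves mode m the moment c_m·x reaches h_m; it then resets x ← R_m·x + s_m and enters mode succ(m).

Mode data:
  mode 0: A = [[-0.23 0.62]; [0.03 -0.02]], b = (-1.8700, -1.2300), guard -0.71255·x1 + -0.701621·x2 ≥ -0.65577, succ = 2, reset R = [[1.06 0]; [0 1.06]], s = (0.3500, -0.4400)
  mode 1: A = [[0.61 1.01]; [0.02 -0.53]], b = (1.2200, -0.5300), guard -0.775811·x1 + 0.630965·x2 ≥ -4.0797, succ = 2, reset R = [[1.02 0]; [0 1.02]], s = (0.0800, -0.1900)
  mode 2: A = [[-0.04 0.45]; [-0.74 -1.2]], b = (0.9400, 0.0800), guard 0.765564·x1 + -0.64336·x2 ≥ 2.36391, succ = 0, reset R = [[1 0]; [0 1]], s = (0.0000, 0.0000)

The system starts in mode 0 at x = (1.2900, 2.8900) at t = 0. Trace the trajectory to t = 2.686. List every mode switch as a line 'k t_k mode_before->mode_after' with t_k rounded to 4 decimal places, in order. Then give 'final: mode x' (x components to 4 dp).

Mode 0: guard c·x = -0.6558 hit at Δt = 1.5492 (t = 1.5492), x⁻ = (-0.0246, 0.9596) → reset → x⁺ = (0.3240, 0.5772), jump to mode 2
Mode 2: flow for 1.1368 to horizon, guard not reached → x = (1.4176, -0.2759)

1 1.5492 0->2
final: 2 1.4176 -0.2759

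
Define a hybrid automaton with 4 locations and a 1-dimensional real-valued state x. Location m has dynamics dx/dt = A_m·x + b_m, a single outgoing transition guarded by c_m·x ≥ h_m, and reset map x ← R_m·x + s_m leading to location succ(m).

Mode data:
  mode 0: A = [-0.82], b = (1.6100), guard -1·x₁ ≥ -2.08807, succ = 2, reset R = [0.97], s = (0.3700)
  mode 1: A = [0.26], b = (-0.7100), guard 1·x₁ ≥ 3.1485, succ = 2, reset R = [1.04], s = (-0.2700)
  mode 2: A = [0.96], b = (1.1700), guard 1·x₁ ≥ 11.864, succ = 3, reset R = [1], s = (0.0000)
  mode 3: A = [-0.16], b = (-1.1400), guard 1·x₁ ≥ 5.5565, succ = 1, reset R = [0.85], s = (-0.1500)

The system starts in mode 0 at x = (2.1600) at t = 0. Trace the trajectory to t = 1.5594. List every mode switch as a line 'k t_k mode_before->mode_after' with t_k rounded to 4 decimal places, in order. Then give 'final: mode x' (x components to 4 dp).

Mode 0: guard c·x = -2.0881 hit at Δt = 0.5555 (t = 0.5555), x⁻ = (2.0881) → reset → x⁺ = (2.3954), jump to mode 2
Mode 2: flow for 1.0039 to horizon, guard not reached → x = (8.2554)

1 0.5555 0->2
final: 2 8.2554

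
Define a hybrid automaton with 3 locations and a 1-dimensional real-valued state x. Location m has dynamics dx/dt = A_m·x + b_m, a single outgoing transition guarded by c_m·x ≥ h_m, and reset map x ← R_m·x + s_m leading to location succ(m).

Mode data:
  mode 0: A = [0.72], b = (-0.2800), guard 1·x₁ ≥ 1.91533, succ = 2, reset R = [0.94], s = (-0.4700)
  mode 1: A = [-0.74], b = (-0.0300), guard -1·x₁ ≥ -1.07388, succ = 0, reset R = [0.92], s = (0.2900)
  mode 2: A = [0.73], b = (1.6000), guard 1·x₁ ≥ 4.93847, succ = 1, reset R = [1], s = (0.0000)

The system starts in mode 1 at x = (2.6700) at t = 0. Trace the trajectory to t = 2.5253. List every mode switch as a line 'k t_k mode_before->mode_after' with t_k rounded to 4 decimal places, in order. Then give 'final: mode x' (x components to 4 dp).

1 1.2011 1->0
2 1.9518 0->2
final: 2 3.1616

Mode 1: guard c·x = -1.0739 hit at Δt = 1.2011 (t = 1.2011), x⁻ = (1.0739) → reset → x⁺ = (1.2780), jump to mode 0
Mode 0: guard c·x = 1.9153 hit at Δt = 0.7507 (t = 1.9518), x⁻ = (1.9153) → reset → x⁺ = (1.3304), jump to mode 2
Mode 2: flow for 0.5735 to horizon, guard not reached → x = (3.1616)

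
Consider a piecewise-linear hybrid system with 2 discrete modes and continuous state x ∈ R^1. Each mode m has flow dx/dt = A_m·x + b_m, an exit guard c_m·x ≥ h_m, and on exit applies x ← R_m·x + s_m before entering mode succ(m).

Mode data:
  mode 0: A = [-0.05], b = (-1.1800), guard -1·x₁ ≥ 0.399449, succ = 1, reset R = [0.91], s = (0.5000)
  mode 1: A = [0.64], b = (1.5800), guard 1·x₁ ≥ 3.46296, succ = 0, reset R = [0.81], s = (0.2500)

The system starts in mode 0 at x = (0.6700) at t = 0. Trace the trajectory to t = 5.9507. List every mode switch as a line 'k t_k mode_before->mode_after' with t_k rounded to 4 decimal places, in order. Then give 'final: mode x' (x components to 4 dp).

Mode 0: guard c·x = 0.3994 hit at Δt = 0.9013 (t = 0.9013), x⁻ = (-0.3994) → reset → x⁺ = (0.1365), jump to mode 1
Mode 1: guard c·x = 3.4630 hit at Δt = 1.2856 (t = 2.1869), x⁻ = (3.4630) → reset → x⁺ = (3.0550), jump to mode 0
Mode 0: guard c·x = 0.3994 hit at Δt = 2.7760 (t = 4.9629), x⁻ = (-0.3994) → reset → x⁺ = (0.1365), jump to mode 1
Mode 1: flow for 0.9878 to horizon, guard not reached → x = (2.4336)

1 0.9013 0->1
2 2.1869 1->0
3 4.9629 0->1
final: 1 2.4336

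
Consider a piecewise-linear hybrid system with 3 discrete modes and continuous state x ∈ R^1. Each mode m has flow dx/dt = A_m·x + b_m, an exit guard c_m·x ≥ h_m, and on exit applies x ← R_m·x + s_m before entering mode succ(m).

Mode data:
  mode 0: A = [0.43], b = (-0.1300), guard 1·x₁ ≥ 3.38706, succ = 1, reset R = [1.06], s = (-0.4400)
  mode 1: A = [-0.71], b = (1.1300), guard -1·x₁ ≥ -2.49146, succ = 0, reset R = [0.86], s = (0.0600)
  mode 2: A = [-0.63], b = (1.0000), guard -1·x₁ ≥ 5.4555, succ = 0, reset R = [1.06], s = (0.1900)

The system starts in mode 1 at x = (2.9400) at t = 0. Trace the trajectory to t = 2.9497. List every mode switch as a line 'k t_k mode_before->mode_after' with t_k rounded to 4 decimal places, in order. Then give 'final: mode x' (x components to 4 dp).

Mode 1: guard c·x = -2.4915 hit at Δt = 0.5696 (t = 0.5696), x⁻ = (2.4915) → reset → x⁺ = (2.2027), jump to mode 0
Mode 0: guard c·x = 3.3871 hit at Δt = 1.1266 (t = 1.6962), x⁻ = (3.3871) → reset → x⁺ = (3.1503), jump to mode 1
Mode 1: guard c·x = -2.4915 hit at Δt = 0.7737 (t = 2.4699), x⁻ = (2.4915) → reset → x⁺ = (2.2027), jump to mode 0
Mode 0: flow for 0.4798 to horizon, guard not reached → x = (2.6381)

1 0.5696 1->0
2 1.6962 0->1
3 2.4699 1->0
final: 0 2.6381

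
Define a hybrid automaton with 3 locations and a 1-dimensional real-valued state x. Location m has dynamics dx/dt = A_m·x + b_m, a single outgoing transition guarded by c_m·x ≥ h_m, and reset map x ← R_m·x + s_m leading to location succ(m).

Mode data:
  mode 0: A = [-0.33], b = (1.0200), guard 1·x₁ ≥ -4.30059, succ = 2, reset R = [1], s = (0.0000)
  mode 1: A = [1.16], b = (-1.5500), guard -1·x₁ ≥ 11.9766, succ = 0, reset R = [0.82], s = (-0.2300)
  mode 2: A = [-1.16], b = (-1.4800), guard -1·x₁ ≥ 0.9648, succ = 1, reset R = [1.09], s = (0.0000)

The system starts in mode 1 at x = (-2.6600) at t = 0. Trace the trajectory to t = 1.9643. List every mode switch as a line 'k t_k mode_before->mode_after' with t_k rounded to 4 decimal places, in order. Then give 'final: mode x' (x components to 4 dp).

Mode 1: guard c·x = 11.9766 hit at Δt = 1.0374 (t = 1.0374), x⁻ = (-11.9766) → reset → x⁺ = (-10.0508), jump to mode 0
Mode 0: flow for 0.9269 to horizon, guard not reached → x = (-6.5877)

1 1.0374 1->0
final: 0 -6.5877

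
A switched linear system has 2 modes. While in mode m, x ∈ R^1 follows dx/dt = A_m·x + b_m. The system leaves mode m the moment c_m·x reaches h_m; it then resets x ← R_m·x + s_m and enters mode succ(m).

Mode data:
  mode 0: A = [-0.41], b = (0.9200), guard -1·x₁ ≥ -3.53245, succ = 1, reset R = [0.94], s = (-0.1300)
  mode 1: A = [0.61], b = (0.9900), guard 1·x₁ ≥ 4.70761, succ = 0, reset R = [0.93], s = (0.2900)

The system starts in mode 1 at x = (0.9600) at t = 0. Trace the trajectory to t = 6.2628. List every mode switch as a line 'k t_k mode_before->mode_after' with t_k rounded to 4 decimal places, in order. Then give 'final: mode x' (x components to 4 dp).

Mode 1: guard c·x = 4.7076 hit at Δt = 1.4696 (t = 1.4696), x⁻ = (4.7076) → reset → x⁺ = (4.6681), jump to mode 0
Mode 0: guard c·x = -3.5324 hit at Δt = 1.5414 (t = 3.0110), x⁻ = (3.5324) → reset → x⁺ = (3.1905), jump to mode 1
Mode 1: guard c·x = 4.7076 hit at Δt = 0.4491 (t = 3.4601), x⁻ = (4.7076) → reset → x⁺ = (4.6681), jump to mode 0
Mode 0: guard c·x = -3.5324 hit at Δt = 1.5414 (t = 5.0015), x⁻ = (3.5324) → reset → x⁺ = (3.1905), jump to mode 1
Mode 1: guard c·x = 4.7076 hit at Δt = 0.4491 (t = 5.4507), x⁻ = (4.7076) → reset → x⁺ = (4.6681), jump to mode 0
Mode 0: flow for 0.8121 to horizon, guard not reached → x = (3.9815)

1 1.4696 1->0
2 3.0110 0->1
3 3.4601 1->0
4 5.0015 0->1
5 5.4507 1->0
final: 0 3.9815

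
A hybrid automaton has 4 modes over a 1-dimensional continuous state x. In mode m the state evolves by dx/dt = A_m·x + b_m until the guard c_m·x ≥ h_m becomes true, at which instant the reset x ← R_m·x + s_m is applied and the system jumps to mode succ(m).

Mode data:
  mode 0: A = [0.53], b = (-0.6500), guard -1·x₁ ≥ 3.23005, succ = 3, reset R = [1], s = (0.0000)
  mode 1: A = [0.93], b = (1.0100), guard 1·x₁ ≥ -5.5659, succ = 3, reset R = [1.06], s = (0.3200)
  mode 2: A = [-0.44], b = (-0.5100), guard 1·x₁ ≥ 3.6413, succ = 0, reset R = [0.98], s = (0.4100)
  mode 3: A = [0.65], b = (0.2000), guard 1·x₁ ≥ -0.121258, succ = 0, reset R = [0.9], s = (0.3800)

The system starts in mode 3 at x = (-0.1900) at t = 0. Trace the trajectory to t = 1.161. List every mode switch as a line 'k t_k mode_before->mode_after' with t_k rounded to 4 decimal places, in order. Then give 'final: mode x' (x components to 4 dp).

1 0.7077 3->0
final: 0 0.0114

Mode 3: guard c·x = -0.1213 hit at Δt = 0.7077 (t = 0.7077), x⁻ = (-0.1213) → reset → x⁺ = (0.2709), jump to mode 0
Mode 0: flow for 0.4533 to horizon, guard not reached → x = (0.0114)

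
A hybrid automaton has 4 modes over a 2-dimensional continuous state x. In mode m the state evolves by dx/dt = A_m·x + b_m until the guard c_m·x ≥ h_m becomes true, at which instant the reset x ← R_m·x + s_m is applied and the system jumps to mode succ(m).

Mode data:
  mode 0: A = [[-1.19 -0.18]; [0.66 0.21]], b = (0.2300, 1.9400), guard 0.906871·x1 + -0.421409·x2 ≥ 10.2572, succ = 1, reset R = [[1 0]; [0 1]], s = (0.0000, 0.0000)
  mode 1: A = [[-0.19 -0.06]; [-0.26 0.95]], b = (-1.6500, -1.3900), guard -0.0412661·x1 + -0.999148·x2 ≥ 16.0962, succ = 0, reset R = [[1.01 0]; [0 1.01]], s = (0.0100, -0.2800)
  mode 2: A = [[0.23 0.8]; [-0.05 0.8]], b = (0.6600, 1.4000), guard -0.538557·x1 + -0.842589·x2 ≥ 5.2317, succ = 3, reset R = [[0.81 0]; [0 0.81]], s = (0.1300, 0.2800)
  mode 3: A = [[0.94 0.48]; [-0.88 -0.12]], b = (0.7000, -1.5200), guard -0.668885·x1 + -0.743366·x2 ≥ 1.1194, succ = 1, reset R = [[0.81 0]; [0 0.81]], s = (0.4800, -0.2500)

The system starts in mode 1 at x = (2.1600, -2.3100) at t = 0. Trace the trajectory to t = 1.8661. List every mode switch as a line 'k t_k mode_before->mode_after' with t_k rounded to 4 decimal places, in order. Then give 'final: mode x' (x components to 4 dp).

1 1.5511 1->0
final: 0 0.8847 -16.9485

Mode 1: guard c·x = 16.0962 hit at Δt = 1.5511 (t = 1.5511), x⁻ = (0.0348, -16.1114) → reset → x⁺ = (0.0451, -16.5525), jump to mode 0
Mode 0: flow for 0.3150 to horizon, guard not reached → x = (0.8847, -16.9485)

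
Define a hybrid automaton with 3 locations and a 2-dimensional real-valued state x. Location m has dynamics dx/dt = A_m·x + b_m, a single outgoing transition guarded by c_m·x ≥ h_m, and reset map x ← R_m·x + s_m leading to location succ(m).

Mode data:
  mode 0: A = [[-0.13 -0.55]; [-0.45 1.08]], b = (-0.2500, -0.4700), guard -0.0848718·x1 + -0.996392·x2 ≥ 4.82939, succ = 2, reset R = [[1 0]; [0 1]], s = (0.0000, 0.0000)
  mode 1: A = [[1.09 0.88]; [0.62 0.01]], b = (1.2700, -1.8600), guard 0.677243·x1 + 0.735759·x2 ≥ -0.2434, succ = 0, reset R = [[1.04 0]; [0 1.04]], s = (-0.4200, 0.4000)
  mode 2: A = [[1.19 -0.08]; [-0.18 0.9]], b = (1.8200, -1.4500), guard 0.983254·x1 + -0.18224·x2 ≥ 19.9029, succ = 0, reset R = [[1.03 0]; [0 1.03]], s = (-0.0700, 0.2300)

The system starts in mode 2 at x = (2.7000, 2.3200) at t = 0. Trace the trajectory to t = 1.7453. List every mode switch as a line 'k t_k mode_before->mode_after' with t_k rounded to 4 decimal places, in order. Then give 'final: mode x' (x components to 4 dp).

1 1.4020 2->0
final: 0 20.0734 -3.1933

Mode 2: guard c·x = 19.9029 hit at Δt = 1.4020 (t = 1.4020), x⁻ = (20.3024, 0.3267) → reset → x⁺ = (20.8415, 0.5665), jump to mode 0
Mode 0: flow for 0.3433 to horizon, guard not reached → x = (20.0734, -3.1933)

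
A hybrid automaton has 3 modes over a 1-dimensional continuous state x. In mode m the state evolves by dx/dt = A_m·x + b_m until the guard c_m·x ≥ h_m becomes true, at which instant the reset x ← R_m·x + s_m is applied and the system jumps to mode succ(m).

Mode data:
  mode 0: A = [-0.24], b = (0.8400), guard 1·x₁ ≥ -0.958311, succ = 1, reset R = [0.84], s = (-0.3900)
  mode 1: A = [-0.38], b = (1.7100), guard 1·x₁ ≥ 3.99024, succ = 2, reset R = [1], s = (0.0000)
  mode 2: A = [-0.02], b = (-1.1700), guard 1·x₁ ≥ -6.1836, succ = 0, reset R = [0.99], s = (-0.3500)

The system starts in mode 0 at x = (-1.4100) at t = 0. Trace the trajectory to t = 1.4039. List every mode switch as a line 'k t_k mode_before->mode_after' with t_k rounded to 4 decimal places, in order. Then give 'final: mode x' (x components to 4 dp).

Mode 0: guard c·x = -0.9583 hit at Δt = 0.4021 (t = 0.4021), x⁻ = (-0.9583) → reset → x⁺ = (-1.1950), jump to mode 1
Mode 1: flow for 1.0018 to horizon, guard not reached → x = (0.6081)

1 0.4021 0->1
final: 1 0.6081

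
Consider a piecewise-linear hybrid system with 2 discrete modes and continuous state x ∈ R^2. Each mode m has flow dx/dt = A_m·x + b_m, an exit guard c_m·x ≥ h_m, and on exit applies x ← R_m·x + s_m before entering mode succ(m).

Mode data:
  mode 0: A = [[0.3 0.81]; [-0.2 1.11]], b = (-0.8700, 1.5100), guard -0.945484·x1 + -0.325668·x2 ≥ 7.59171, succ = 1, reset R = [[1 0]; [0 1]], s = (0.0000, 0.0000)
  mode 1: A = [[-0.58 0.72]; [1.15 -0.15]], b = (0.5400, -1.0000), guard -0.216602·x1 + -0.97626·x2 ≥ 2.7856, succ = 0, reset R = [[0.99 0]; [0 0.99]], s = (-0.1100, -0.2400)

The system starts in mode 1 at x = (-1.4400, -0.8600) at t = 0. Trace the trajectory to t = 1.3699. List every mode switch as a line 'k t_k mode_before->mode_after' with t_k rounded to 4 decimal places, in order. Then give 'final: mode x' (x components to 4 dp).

Mode 1: guard c·x = 2.7856 hit at Δt = 0.7401 (t = 0.7401), x⁻ = (-1.3843, -2.5462) → reset → x⁺ = (-1.4805, -2.7607), jump to mode 0
Mode 0: flow for 0.6298 to horizon, guard not reached → x = (-4.1835, -3.7048)

1 0.7401 1->0
final: 0 -4.1835 -3.7048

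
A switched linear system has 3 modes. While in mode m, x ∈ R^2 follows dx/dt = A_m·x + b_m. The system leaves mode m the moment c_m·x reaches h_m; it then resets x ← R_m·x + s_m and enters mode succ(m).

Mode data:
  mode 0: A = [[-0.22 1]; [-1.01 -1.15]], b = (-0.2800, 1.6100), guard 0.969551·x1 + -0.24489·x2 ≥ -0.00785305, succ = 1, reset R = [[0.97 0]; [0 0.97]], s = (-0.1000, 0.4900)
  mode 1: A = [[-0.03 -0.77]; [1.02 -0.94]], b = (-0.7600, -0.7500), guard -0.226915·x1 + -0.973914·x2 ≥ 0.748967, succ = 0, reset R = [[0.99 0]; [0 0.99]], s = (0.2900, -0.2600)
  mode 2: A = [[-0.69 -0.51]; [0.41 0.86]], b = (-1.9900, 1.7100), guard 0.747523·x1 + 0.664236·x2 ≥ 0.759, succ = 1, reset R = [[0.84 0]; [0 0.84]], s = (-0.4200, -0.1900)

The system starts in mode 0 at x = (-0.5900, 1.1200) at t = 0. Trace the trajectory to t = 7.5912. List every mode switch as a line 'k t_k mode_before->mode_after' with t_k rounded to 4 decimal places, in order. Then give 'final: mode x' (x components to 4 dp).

1 0.8684 0->1
2 2.0409 1->0
3 3.8277 0->1
4 5.0007 1->0
5 6.7876 0->1
final: 1 -0.9506 0.1109

Mode 0: guard c·x = -0.0079 hit at Δt = 0.8684 (t = 0.8684), x⁻ = (0.3270, 1.3269) → reset → x⁺ = (0.2172, 1.7771), jump to mode 1
Mode 1: guard c·x = 0.7490 hit at Δt = 1.1725 (t = 2.0409), x⁻ = (-1.1598, -0.4988) → reset → x⁺ = (-0.8582, -0.7538), jump to mode 0
Mode 0: guard c·x = -0.0079 hit at Δt = 1.7868 (t = 3.8277), x⁻ = (0.3281, 1.3311) → reset → x⁺ = (0.2183, 1.7812), jump to mode 1
Mode 1: guard c·x = 0.7490 hit at Δt = 1.1730 (t = 5.0007), x⁻ = (-1.1611, -0.4985) → reset → x⁺ = (-0.8595, -0.7535), jump to mode 0
Mode 0: guard c·x = -0.0079 hit at Δt = 1.7870 (t = 6.7876), x⁻ = (0.3282, 1.3315) → reset → x⁺ = (0.2184, 1.7815), jump to mode 1
Mode 1: flow for 0.8036 to horizon, guard not reached → x = (-0.9506, 0.1109)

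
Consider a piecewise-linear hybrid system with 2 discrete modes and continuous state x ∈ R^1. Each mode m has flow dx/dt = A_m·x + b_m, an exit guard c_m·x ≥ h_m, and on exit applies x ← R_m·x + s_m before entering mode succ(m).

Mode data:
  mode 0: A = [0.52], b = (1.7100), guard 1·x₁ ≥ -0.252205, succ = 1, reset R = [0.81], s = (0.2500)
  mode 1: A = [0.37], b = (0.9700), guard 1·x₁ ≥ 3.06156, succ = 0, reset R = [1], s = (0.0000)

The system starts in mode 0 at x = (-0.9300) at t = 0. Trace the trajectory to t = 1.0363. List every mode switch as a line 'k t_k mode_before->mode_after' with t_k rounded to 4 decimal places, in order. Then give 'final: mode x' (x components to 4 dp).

1 0.4858 0->1
final: 1 0.6483

Mode 0: guard c·x = -0.2522 hit at Δt = 0.4858 (t = 0.4858), x⁻ = (-0.2522) → reset → x⁺ = (0.0457), jump to mode 1
Mode 1: flow for 0.5505 to horizon, guard not reached → x = (0.6483)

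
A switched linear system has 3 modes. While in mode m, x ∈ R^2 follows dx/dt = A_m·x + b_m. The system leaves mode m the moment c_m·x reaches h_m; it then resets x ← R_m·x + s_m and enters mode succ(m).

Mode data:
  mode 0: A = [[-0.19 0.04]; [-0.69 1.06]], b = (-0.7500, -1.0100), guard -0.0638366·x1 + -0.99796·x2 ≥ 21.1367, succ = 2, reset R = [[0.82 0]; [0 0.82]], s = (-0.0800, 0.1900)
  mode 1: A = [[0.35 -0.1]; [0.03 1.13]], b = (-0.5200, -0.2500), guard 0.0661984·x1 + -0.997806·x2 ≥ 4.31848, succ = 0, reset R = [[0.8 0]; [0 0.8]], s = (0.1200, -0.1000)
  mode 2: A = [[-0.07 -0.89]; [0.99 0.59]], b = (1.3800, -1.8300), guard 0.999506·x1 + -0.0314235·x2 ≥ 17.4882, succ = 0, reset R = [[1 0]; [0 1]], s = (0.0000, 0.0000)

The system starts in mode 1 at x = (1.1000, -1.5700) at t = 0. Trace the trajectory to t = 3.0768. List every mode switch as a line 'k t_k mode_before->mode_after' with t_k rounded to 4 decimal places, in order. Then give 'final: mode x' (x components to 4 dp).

1 0.8179 1->0
2 2.2794 0->2
final: 2 14.9002 -23.0096

Mode 1: guard c·x = 4.3185 hit at Δt = 0.8179 (t = 0.8179), x⁻ = (1.2224, -4.2469) → reset → x⁺ = (1.0979, -3.4975), jump to mode 0
Mode 0: guard c·x = 21.1367 hit at Δt = 1.4615 (t = 2.2794), x⁻ = (-0.6696, -21.1371) → reset → x⁺ = (-0.6291, -17.1424), jump to mode 2
Mode 2: flow for 0.7974 to horizon, guard not reached → x = (14.9002, -23.0096)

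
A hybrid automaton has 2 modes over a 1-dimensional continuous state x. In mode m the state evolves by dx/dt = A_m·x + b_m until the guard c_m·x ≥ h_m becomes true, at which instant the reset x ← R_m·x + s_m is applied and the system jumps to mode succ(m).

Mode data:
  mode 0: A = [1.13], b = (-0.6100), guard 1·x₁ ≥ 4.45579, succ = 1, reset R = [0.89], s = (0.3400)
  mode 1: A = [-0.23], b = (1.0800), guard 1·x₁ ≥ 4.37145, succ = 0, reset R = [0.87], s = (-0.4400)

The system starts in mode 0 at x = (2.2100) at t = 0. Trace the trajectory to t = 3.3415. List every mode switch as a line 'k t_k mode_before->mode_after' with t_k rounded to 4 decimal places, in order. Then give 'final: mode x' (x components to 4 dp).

Mode 0: guard c·x = 4.4558 hit at Δt = 0.7541 (t = 0.7541), x⁻ = (4.4558) → reset → x⁺ = (4.3057), jump to mode 1
Mode 1: guard c·x = 4.3715 hit at Δt = 0.8034 (t = 1.5575), x⁻ = (4.3714) → reset → x⁺ = (3.3632), jump to mode 0
Mode 0: guard c·x = 4.4558 hit at Δt = 0.2895 (t = 1.8470), x⁻ = (4.4558) → reset → x⁺ = (4.3057), jump to mode 1
Mode 1: guard c·x = 4.3715 hit at Δt = 0.8034 (t = 2.6504), x⁻ = (4.3714) → reset → x⁺ = (3.3632), jump to mode 0
Mode 0: guard c·x = 4.4558 hit at Δt = 0.2895 (t = 2.9399), x⁻ = (4.4558) → reset → x⁺ = (4.3057), jump to mode 1
Mode 1: flow for 0.4016 to horizon, guard not reached → x = (4.3401)

1 0.7541 0->1
2 1.5575 1->0
3 1.8470 0->1
4 2.6504 1->0
5 2.9399 0->1
final: 1 4.3401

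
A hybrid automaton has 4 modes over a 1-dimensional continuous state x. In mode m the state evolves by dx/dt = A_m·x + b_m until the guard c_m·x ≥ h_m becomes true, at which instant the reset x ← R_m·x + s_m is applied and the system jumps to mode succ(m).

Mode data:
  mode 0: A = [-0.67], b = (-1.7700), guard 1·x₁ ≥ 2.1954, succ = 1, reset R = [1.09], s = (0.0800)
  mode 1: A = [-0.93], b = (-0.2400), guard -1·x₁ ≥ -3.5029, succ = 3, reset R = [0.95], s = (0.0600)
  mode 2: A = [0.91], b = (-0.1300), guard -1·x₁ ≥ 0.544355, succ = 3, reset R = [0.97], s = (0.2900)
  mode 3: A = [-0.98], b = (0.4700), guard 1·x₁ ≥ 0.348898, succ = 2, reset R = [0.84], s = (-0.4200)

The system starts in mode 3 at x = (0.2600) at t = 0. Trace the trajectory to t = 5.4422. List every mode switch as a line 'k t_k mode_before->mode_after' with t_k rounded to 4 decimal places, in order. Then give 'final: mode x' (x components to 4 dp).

Mode 3: guard c·x = 0.3489 hit at Δt = 0.5295 (t = 0.5295), x⁻ = (0.3489) → reset → x⁺ = (-0.1269), jump to mode 2
Mode 2: guard c·x = 0.5444 hit at Δt = 1.0275 (t = 1.5570), x⁻ = (-0.5444) → reset → x⁺ = (-0.2380), jump to mode 3
Mode 3: guard c·x = 0.3489 hit at Δt = 1.7378 (t = 3.2948), x⁻ = (0.3489) → reset → x⁺ = (-0.1269), jump to mode 2
Mode 2: guard c·x = 0.5444 hit at Δt = 1.0275 (t = 4.3223), x⁻ = (-0.5444) → reset → x⁺ = (-0.2380), jump to mode 3
Mode 3: flow for 1.1199 to horizon, guard not reached → x = (0.2401)

1 0.5295 3->2
2 1.5570 2->3
3 3.2948 3->2
4 4.3223 2->3
final: 3 0.2401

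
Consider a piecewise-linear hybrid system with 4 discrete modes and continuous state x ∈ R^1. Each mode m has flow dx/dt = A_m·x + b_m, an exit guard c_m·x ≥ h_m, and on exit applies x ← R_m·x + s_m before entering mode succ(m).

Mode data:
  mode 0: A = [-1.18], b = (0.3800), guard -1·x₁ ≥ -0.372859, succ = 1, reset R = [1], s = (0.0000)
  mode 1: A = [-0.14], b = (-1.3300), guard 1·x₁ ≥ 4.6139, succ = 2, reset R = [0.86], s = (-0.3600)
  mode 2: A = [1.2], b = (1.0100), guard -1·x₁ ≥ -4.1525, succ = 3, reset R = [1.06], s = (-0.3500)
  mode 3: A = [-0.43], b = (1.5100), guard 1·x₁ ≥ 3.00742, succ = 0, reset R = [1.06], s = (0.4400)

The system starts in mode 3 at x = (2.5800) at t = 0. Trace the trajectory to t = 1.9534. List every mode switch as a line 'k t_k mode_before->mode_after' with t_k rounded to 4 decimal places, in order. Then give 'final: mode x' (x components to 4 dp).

1 1.4278 3->0
final: 0 2.1000

Mode 3: guard c·x = 3.0074 hit at Δt = 1.4278 (t = 1.4278), x⁻ = (3.0074) → reset → x⁺ = (3.6279), jump to mode 0
Mode 0: flow for 0.5256 to horizon, guard not reached → x = (2.1000)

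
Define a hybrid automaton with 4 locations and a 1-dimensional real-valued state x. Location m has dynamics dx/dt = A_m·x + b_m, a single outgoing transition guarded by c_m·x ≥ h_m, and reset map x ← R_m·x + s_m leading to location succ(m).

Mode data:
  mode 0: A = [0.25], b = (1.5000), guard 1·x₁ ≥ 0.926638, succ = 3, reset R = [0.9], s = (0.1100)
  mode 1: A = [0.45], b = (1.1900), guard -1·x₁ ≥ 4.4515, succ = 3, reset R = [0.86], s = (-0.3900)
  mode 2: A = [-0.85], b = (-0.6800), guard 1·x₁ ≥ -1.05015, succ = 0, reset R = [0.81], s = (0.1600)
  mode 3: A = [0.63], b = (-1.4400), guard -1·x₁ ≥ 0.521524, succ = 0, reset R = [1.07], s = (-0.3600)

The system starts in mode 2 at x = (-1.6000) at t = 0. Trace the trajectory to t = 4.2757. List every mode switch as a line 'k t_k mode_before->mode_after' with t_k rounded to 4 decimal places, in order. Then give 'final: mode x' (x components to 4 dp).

1 1.3677 2->0
2 2.4313 0->3
3 3.6031 3->0
final: 0 0.0125

Mode 2: guard c·x = -1.0501 hit at Δt = 1.3677 (t = 1.3677), x⁻ = (-1.0501) → reset → x⁺ = (-0.6906), jump to mode 0
Mode 0: guard c·x = 0.9266 hit at Δt = 1.0636 (t = 2.4313), x⁻ = (0.9266) → reset → x⁺ = (0.9440), jump to mode 3
Mode 3: guard c·x = 0.5215 hit at Δt = 1.1718 (t = 3.6031), x⁻ = (-0.5215) → reset → x⁺ = (-0.9180), jump to mode 0
Mode 0: flow for 0.6726 to horizon, guard not reached → x = (0.0125)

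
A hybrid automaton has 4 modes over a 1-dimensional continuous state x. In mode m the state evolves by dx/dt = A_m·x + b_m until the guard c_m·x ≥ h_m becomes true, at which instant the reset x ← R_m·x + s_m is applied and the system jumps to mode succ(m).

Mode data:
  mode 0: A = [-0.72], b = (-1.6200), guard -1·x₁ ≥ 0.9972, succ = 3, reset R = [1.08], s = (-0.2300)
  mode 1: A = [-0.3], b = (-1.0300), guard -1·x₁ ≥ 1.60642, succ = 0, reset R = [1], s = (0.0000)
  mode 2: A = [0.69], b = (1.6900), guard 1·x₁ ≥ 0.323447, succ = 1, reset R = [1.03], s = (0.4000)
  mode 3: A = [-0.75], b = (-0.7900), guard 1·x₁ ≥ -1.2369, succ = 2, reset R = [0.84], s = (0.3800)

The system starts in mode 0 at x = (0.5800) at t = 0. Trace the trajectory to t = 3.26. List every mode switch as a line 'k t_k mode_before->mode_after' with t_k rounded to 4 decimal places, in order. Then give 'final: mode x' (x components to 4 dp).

1 1.1318 0->3
2 1.5629 3->2
3 2.1969 2->1
final: 1 -0.4046

Mode 0: guard c·x = 0.9972 hit at Δt = 1.1318 (t = 1.1318), x⁻ = (-0.9972) → reset → x⁺ = (-1.3070), jump to mode 3
Mode 3: guard c·x = -1.2369 hit at Δt = 0.4311 (t = 1.5629), x⁻ = (-1.2369) → reset → x⁺ = (-0.6590), jump to mode 2
Mode 2: guard c·x = 0.3234 hit at Δt = 0.6340 (t = 2.1969), x⁻ = (0.3234) → reset → x⁺ = (0.7332), jump to mode 1
Mode 1: flow for 1.0631 to horizon, guard not reached → x = (-0.4046)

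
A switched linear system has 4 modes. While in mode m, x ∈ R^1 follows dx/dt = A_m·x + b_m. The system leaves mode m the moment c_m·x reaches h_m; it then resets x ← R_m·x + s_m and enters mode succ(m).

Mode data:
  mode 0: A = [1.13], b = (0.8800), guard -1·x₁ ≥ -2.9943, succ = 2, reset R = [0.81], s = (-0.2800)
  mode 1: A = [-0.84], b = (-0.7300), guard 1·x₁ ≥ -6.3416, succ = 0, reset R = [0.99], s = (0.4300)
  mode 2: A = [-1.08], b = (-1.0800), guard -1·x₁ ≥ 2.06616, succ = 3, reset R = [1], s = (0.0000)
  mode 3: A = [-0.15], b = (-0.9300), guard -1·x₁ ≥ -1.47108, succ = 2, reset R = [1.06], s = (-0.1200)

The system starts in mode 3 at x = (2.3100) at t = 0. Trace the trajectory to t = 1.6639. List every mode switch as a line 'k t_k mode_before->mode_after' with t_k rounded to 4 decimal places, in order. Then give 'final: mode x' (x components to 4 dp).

Mode 3: guard c·x = -1.4711 hit at Δt = 0.6919 (t = 0.6919), x⁻ = (1.4711) → reset → x⁺ = (1.4393), jump to mode 2
Mode 2: flow for 0.9720 to horizon, guard not reached → x = (-0.1462)

1 0.6919 3->2
final: 2 -0.1462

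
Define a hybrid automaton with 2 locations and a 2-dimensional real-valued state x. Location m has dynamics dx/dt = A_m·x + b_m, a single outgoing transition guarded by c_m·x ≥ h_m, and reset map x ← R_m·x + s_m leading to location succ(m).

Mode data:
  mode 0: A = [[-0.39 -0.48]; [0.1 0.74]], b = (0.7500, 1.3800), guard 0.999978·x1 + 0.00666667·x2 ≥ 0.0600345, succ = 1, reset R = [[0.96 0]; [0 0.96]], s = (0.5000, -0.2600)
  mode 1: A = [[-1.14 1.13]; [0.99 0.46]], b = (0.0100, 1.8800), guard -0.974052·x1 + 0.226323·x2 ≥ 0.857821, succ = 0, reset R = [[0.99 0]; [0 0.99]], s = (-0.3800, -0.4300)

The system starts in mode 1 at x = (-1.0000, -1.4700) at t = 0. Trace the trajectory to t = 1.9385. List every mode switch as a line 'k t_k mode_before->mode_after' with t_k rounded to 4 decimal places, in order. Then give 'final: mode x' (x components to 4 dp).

Mode 1: guard c·x = 0.8578 hit at Δt = 0.6333 (t = 0.6333), x⁻ = (-1.2050, -1.3958) → reset → x⁺ = (-1.5729, -1.8119), jump to mode 0
Mode 0: guard c·x = 0.0600 hit at Δt = 0.8610 (t = 1.4943), x⁻ = (0.0724, -1.8601) → reset → x⁺ = (0.5695, -2.0457), jump to mode 1
Mode 1: flow for 0.4442 to horizon, guard not reached → x = (-0.3433, -1.5489)

1 0.6333 1->0
2 1.4943 0->1
final: 1 -0.3433 -1.5489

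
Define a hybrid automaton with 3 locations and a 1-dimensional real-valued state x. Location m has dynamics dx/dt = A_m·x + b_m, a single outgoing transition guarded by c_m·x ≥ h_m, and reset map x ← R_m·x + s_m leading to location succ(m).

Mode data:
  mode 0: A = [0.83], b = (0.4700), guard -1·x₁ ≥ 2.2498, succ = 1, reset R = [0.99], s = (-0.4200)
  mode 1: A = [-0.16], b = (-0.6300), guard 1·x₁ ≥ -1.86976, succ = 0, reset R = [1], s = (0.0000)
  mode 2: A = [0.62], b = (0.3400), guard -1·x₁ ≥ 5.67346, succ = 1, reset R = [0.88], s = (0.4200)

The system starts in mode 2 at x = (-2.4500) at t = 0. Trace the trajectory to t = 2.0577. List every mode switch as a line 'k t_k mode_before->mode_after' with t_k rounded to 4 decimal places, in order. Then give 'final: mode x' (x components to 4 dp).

1 1.5991 2->1
final: 1 -4.5277

Mode 2: guard c·x = 5.6735 hit at Δt = 1.5991 (t = 1.5991), x⁻ = (-5.6735) → reset → x⁺ = (-4.5726), jump to mode 1
Mode 1: flow for 0.4586 to horizon, guard not reached → x = (-4.5277)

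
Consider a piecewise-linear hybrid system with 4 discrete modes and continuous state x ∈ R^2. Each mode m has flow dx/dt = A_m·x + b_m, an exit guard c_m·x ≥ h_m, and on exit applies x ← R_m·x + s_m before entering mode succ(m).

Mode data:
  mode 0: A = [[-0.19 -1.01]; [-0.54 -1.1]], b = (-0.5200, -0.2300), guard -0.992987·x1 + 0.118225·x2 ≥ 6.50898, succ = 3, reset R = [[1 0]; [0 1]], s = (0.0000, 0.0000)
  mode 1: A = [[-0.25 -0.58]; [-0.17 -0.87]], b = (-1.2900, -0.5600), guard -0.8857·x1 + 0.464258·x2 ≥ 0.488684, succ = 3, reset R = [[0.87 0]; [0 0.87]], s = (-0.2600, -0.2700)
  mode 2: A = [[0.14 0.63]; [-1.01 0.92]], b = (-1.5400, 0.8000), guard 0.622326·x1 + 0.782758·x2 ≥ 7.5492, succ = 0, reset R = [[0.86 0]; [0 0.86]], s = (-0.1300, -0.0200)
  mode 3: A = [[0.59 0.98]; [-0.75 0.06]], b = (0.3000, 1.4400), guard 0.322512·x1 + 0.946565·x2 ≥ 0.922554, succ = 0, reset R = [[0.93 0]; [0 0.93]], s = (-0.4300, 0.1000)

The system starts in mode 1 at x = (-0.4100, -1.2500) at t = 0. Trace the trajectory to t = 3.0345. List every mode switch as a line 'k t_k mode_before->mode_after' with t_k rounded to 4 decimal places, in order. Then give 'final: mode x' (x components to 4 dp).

1 1.0450 1->3
2 2.0036 3->0
final: 0 -3.1103 1.1949

Mode 1: guard c·x = 0.4887 hit at Δt = 1.0450 (t = 1.0450), x⁻ = (-0.9729, -0.8035) → reset → x⁺ = (-1.1064, -0.9690), jump to mode 3
Mode 3: guard c·x = 0.9226 hit at Δt = 0.9586 (t = 2.0036), x⁻ = (-1.4358, 1.4638) → reset → x⁺ = (-1.7652, 1.4614), jump to mode 0
Mode 0: flow for 1.0309 to horizon, guard not reached → x = (-3.1103, 1.1949)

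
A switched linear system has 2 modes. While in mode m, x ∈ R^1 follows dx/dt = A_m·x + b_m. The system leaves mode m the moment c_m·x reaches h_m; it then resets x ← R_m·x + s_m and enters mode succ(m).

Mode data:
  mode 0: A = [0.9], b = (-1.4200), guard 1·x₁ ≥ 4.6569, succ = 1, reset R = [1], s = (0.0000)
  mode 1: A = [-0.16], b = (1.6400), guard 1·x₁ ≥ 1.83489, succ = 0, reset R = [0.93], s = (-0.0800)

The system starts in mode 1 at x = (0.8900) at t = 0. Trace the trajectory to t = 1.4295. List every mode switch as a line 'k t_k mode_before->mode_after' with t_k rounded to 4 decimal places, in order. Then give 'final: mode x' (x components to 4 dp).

Mode 1: guard c·x = 1.8349 hit at Δt = 0.6651 (t = 0.6651), x⁻ = (1.8349) → reset → x⁺ = (1.6264), jump to mode 0
Mode 0: flow for 0.7644 to horizon, guard not reached → x = (1.6746)

1 0.6651 1->0
final: 0 1.6746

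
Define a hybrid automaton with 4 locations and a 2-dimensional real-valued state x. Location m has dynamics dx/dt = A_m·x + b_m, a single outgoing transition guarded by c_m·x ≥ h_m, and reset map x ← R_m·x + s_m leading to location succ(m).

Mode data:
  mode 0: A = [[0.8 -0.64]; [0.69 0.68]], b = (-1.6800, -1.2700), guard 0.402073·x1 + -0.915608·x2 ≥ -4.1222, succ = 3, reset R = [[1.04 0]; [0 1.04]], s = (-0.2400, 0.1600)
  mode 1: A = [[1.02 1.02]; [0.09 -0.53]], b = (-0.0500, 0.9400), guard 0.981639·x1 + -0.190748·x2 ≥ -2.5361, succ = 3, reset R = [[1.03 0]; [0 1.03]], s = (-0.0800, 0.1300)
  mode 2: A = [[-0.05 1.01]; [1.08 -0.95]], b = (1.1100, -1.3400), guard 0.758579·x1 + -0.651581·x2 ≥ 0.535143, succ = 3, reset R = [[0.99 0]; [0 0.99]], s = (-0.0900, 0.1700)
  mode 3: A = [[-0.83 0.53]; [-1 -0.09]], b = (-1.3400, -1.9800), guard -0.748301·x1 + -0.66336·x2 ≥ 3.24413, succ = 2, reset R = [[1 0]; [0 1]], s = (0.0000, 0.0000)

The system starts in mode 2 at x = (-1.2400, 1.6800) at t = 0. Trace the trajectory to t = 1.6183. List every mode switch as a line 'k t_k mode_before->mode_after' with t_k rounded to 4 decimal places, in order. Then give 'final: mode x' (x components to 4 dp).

1 1.1056 2->3
final: 3 -0.5694 -1.1462

Mode 2: guard c·x = 0.5351 hit at Δt = 1.1056 (t = 1.1056), x⁻ = (0.3388, -0.4268) → reset → x⁺ = (0.2454, -0.2526), jump to mode 3
Mode 3: flow for 0.5127 to horizon, guard not reached → x = (-0.5694, -1.1462)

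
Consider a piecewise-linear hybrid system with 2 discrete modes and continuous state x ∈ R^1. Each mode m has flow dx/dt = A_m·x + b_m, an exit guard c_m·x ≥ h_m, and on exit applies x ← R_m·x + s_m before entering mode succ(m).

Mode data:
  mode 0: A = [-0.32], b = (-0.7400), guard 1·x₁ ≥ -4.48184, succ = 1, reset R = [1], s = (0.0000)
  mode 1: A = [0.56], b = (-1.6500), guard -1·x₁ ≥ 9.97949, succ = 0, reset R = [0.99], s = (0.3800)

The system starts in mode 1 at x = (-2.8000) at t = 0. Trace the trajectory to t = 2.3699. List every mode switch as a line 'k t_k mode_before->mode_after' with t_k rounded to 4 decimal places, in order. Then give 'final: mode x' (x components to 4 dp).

Mode 1: guard c·x = 9.9795 hit at Δt = 1.4476 (t = 1.4476), x⁻ = (-9.9795) → reset → x⁺ = (-9.4997), jump to mode 0
Mode 0: flow for 0.9223 to horizon, guard not reached → x = (-7.6629)

1 1.4476 1->0
final: 0 -7.6629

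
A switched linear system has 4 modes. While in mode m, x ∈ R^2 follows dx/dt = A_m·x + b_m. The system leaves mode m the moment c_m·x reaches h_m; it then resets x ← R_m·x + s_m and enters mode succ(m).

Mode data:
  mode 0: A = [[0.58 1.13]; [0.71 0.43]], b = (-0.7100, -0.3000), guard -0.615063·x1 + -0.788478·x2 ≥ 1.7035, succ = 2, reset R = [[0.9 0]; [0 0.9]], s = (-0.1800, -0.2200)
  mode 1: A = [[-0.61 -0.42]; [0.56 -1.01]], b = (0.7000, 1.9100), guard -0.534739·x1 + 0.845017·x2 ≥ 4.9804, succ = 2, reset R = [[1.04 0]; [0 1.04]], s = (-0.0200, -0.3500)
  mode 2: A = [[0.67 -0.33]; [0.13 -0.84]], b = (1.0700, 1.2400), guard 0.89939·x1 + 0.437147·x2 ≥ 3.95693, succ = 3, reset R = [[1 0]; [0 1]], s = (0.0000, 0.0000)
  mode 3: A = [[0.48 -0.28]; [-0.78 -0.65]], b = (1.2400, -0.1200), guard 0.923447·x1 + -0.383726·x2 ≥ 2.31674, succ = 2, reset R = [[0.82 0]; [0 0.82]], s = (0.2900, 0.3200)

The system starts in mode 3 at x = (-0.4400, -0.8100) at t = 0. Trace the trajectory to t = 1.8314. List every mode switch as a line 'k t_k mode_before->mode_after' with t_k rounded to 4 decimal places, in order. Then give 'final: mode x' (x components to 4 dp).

Mode 3: guard c·x = 2.3167 hit at Δt = 1.4253 (t = 1.4253), x⁻ = (2.0712, -1.0532) → reset → x⁺ = (1.9883, -0.5436), jump to mode 2
Mode 2: flow for 0.4061 to horizon, guard not reached → x = (3.1395, 0.1555)

1 1.4253 3->2
final: 2 3.1395 0.1555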